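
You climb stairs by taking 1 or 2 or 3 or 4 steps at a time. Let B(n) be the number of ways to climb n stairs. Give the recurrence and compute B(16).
Condition on the size of the last step (1 to 4): before it there were n-1, …, n-4 stairs climbed, and these cases are disjoint, so B(n) = B(n-1) + B(n-2) + B(n-3) + B(n-4) (order-4 linear recurrence).
Initial conditions by direct count (compositions of i into parts ≤ 4): B(1) = 1; B(2) = 2; B(3) = 4; B(4) = 8.
Iterating the recurrence: B(5) = 15, B(6) = 29, B(7) = 56, B(8) = 108, B(9) = 208, B(10) = 401, B(11) = 773, B(12) = 1490, B(13) = 2872, B(14) = 5536, B(15) = 10671, B(16) = 20569.

B(n) = B(n-1) + B(n-2) + B(n-3) + B(n-4), B(1) = 1, B(2) = 2, B(3) = 4, B(4) = 8; B(16) = 20569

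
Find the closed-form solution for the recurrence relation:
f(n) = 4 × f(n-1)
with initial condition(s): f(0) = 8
Recurrence: f(n) = 4 × f(n-1), initial: f(0) = 8.
Each term is 4 times the previous, so this is geometric with ratio 4. After n steps: f(n) = f(0)·4ⁿ = 8·4ⁿ.

f(n) = 8·4ⁿ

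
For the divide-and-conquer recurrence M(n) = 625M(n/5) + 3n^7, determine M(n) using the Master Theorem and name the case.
Master Theorem template: M(n) = a·M(n/b) + f(n).
Here: a=625, b=5, f(n)=3n^7
Compute log_b(a) = log_5(625) = 4.
f(n) = 3n^7 = Ω(n^(4+ε)) with ε = 3, and the regularity condition holds (a·f(n/b) = (a/b^7)·f(n) with a/b^7 = 5^-3 < 1). Case 3: M(n) = Θ(f(n)) = Θ(n^7).

Case 3: M(n) = Θ(n^7)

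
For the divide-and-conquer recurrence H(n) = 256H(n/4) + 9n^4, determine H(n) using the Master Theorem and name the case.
Master Theorem template: H(n) = a·H(n/b) + f(n).
Here: a=256, b=4, f(n)=9n^4
Compute log_b(a) = log_4(256) = 4.
f(n) = 9n^4 = Θ(n^4). Case 2: H(n) = Θ(n^4 log n).

Case 2: H(n) = Θ(n^4 log n)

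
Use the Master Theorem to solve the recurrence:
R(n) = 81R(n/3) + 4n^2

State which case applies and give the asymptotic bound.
Master Theorem template: R(n) = a·R(n/b) + f(n).
Here: a=81, b=3, f(n)=4n^2
Compute log_b(a) = log_3(81) = 4.
f(n) = 4n^2 = O(n^(4-ε)) with ε = 2. Case 1: R(n) = Θ(n^log_b(a)) = Θ(n^4).

Case 1: R(n) = Θ(n^4)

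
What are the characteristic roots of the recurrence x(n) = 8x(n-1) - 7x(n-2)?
Substitute x(n) = rⁿ and divide through by rⁿ⁻²: r² - 8r + 7 = 0
Factor: (r - 1)(r - 7) = 0, so r = 1, 7.
General solution: x(n) = A·1ⁿ + B·7ⁿ

Characteristic: r² - 8r + 7 = 0, Roots: r = 1, 7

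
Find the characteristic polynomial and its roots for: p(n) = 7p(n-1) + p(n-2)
Substitute p(n) = rⁿ and divide through by rⁿ⁻²: r² - 7r - 1 = 0
Discriminant: 7² + 4·1 = 53, not a perfect square, so by the quadratic formula r = (7 ± √53)/2.
General solution: p(n) = A·r₁ⁿ + B·r₂ⁿ where r₁,r₂ = (7 ± √53)/2

Characteristic: r² - 7r - 1 = 0, Roots: r = (7 ± √53)/2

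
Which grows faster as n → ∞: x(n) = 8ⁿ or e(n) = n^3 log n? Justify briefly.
Comparing growth rates:
Growth-rate hierarchy: log n ≺ any polynomial ≺ any exponential cⁿ (c>1) ≺ n! ≺ nⁿ.
exponential base 8 dominates polynomial degree 3 (with log factor) asymptotically.

x(n) grows faster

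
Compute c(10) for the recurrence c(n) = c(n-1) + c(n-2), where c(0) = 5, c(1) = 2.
Computing the sequence terms:
5, 2, 7, 9, 16, 25, 41, 66, 107, 173, 280

280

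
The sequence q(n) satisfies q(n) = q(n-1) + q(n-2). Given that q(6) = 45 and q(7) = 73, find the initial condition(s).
Work backwards using q(k) = q(k+2) - q(k+1):
q(5) = q(7) - q(6) = 73 - 45 = 28
q(4) = q(6) - q(5) = 45 - 28 = 17
q(3) = q(5) - q(4) = 28 - 17 = 11
q(2) = q(4) - q(3) = 17 - 11 = 6
q(1) = q(3) - q(2) = 11 - 6 = 5
q(0) = q(2) - q(1) = 6 - 5 = 1

q(0) = 1, q(1) = 5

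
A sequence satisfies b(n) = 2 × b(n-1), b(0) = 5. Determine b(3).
Computing step by step:
b(0) = 5
b(1) = 2 × 5 = 10
b(2) = 2 × 10 = 20
b(3) = 2 × 20 = 40

40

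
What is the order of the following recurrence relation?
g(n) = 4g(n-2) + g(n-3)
The order is the largest lag k for which g(n-k) appears. Here the deepest term is g(n-3), so the order is 3.

Order 3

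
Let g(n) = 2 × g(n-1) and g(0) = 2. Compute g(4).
Computing step by step:
g(0) = 2
g(1) = 2 × 2 = 4
g(2) = 2 × 4 = 8
g(3) = 2 × 8 = 16
g(4) = 2 × 16 = 32

32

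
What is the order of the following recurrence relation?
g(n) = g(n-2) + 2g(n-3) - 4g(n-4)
The order is the largest lag k for which g(n-k) appears. Here the deepest term is g(n-4), so the order is 4.

Order 4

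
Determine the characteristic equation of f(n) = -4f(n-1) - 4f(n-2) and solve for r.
Substitute f(n) = rⁿ and divide through by rⁿ⁻²: r² + 4r + 4 = 0
Factor: (r + 2)² = 0, so r = -2 (double root).
General solution: f(n) = (A + Bn)·(-2)ⁿ

Characteristic: r² + 4r + 4 = 0, Roots: r = -2 (double root)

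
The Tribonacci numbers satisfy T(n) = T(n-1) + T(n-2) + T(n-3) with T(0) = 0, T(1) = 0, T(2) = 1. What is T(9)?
Computing the sequence terms:
0, 0, 1, 1, 2, 4, 7, 13, 24, 44

44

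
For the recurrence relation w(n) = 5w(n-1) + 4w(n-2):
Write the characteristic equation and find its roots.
Substitute w(n) = rⁿ and divide through by rⁿ⁻²: r² - 5r - 4 = 0
Discriminant: 5² + 4·4 = 41, not a perfect square, so by the quadratic formula r = (5 ± √41)/2.
General solution: w(n) = A·r₁ⁿ + B·r₂ⁿ where r₁,r₂ = (5 ± √41)/2

Characteristic: r² - 5r - 4 = 0, Roots: r = (5 ± √41)/2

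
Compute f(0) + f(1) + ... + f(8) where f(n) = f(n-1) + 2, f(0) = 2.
Computing the sequence terms: 2, 4, 6, 8, 10, 12, 14, 16, 18
Adding these values together:

90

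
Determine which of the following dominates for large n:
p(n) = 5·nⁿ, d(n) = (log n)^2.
Comparing growth rates:
Growth-rate hierarchy: log n ≺ any polynomial ≺ any exponential cⁿ (c>1) ≺ n! ≺ nⁿ.
super-exponential nⁿ dominates polylogarithmic (log n)^2 asymptotically.

p(n) grows faster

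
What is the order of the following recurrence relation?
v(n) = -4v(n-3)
The order is the largest lag k for which v(n-k) appears. Here the deepest term is v(n-3), so the order is 3.

Order 3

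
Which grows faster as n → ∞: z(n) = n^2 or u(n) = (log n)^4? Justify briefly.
Comparing growth rates:
Growth-rate hierarchy: log n ≺ any polynomial ≺ any exponential cⁿ (c>1) ≺ n! ≺ nⁿ.
polynomial degree 2 dominates polylogarithmic (log n)^4 asymptotically.

z(n) grows faster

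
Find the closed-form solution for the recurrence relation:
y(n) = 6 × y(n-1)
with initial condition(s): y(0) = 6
Recurrence: y(n) = 6 × y(n-1), initial: y(0) = 6.
Each term is 6 times the previous, so this is geometric with ratio 6. After n steps: y(n) = y(0)·6ⁿ = 6·6ⁿ.

y(n) = 6·6ⁿ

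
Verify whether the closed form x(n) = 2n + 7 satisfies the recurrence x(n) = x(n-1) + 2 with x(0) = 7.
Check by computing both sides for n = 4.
From the recurrence with x(0) = 7:
  x(0) = 7, x(1) = 9, x(2) = 11, x(3) = 13, x(4) = 15
  so the recurrence gives x(4) = 15.
From the proposed closed form x(n) = 2n + 7:
  x(4) = 15.
Both sides give 15 at n = 4, and the initial condition(s) match, so the closed form is consistent.

Yes, the closed form is correct.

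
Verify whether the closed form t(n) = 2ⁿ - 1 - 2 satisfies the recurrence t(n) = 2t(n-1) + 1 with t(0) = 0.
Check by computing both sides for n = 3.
From the recurrence with t(0) = 0:
  t(0) = 0, t(1) = 1, t(2) = 3, t(3) = 7
  so the recurrence gives t(3) = 7.
From the proposed closed form t(n) = 2ⁿ - 1 - 2:
  t(3) = 5.
The recurrence gives 7 but the closed form gives 5, so the closed form does not satisfy the recurrence.

No, the closed form is incorrect.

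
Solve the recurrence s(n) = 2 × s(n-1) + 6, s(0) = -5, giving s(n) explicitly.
Recurrence: s(n) = 2 × s(n-1) + 6, initial: s(0) = -5.
Try s(n) = A·2ⁿ + C. Substituting: A·2ⁿ + C = 2(A·2ⁿ⁻¹ + C) + 6 = A·2ⁿ + 2C + 6, so C = 2C + 6, giving C = -6. Then s(0) = A - 6 = -5 gives A = 1.

s(n) = 2ⁿ - 6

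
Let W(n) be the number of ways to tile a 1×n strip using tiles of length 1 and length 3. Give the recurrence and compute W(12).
Condition on the last tile: it has length 1 (leaving a 1×(n-1) strip) or length 3 (leaving a 1×(n-3) strip), so W(n) = W(n-1) + W(n-3) (order-3 linear recurrence).
For 0 ≤ i < 3 only unit tiles fit, so W(i) = 1.
Iterating the recurrence: W(3) = 2, W(4) = 3, W(5) = 4, W(6) = 6, W(7) = 9, W(8) = 13, W(9) = 19, W(10) = 28, W(11) = 41, W(12) = 60.

W(n) = W(n-1) + W(n-3), with W(i) = 1 for 0 ≤ i < 3; W(12) = 60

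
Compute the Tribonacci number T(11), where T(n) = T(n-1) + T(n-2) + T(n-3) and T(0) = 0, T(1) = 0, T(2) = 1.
Computing the sequence terms:
0, 0, 1, 1, 2, 4, 7, 13, 24, 44, 81, 149

149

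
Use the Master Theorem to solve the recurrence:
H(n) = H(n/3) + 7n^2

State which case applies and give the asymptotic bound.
Master Theorem template: H(n) = a·H(n/b) + f(n).
Here: a=1, b=3, f(n)=7n^2
Compute log_b(a) = log_3(1) = 0.
f(n) = 7n^2 = Ω(n^(0+ε)) with ε = 2, and the regularity condition holds (a·f(n/b) = (a/b^2)·f(n) with a/b^2 = 3^-2 < 1). Case 3: H(n) = Θ(f(n)) = Θ(n^2).

Case 3: H(n) = Θ(n^2)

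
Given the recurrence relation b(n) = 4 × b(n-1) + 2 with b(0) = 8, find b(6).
Computing step by step:
b(0) = 8
b(1) = 4 × 8 + 2 = 34
b(2) = 4 × 34 + 2 = 138
b(3) = 4 × 138 + 2 = 554
b(4) = 4 × 554 + 2 = 2218
b(5) = 4 × 2218 + 2 = 8874
b(6) = 4 × 8874 + 2 = 35498

35498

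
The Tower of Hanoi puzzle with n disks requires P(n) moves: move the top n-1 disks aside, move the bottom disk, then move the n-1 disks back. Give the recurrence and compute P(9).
Moving n disks = move the top n-1 disks aside (P(n-1) moves) + move the largest disk (1 move) + move the n-1 disks back on top (P(n-1) moves), so P(n) = 2P(n-1) + 1, with P(1) = 1 (a single disk takes one move).
First terms: 1, 3, 7, 15, 31, 63, … — each is one less than a power of 2. Indeed P(n) + 1 = 2(P(n-1) + 1) with P(1) + 1 = 2, so P(n) + 1 = 2ⁿ and P(n) = 2ⁿ - 1.
Hence P(9) = 2^9 - 1 = 512 - 1 = 511.

P(n) = 2P(n-1) + 1, P(1) = 1; P(9) = 511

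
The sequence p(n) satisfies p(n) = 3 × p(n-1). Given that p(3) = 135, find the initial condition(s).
In general p(n) = 3ⁿ · p(0). At n = 3: p(0) = p(3) / 3^3 = 135 / 27 = 5.

p(0) = 5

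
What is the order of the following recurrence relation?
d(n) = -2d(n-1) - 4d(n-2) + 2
The order is the largest lag k for which d(n-k) appears. Here the deepest term is d(n-2) (the 2 term is non-homogeneous and does not affect the order), so the order is 2.

Order 2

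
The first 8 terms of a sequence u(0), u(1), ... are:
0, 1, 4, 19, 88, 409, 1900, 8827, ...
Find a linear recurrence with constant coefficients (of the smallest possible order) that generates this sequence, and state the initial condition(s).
Look for the lowest-order linear relation among consecutive terms.
Observation: u(n) - 4·u(n-1) - (3)·u(n-2) = 0 holds for the shown terms, and no order-1 relation u(n) = α·u(n-1) + β fits.
Check at n=3: 4·4 + (3)·1 = 19. ✓

u(n) = 4u(n-1) + 3u(n-2), u(0) = 0, u(1) = 1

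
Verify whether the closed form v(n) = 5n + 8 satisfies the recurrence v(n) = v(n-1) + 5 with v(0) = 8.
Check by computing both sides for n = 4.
From the recurrence with v(0) = 8:
  v(0) = 8, v(1) = 13, v(2) = 18, v(3) = 23, v(4) = 28
  so the recurrence gives v(4) = 28.
From the proposed closed form v(n) = 5n + 8:
  v(4) = 28.
Both sides give 28 at n = 4, and the initial condition(s) match, so the closed form is consistent.

Yes, the closed form is correct.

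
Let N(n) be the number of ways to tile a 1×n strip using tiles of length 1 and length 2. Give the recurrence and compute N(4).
Condition on the last tile: it has length 1 (leaving a 1×(n-1) strip) or length 2 (leaving a 1×(n-2) strip), so N(n) = N(n-1) + N(n-2) (order-2 linear recurrence).
For 0 ≤ i < 2 only unit tiles fit, so N(i) = 1.
Iterating the recurrence: N(2) = 2, N(3) = 3, N(4) = 5.

N(n) = N(n-1) + N(n-2), with N(i) = 1 for 0 ≤ i < 2; N(4) = 5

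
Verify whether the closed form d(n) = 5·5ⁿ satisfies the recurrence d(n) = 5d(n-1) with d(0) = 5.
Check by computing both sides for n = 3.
From the recurrence with d(0) = 5:
  d(0) = 5, d(1) = 25, d(2) = 125, d(3) = 625
  so the recurrence gives d(3) = 625.
From the proposed closed form d(n) = 5·5ⁿ:
  d(3) = 625.
Both sides give 625 at n = 3, and the initial condition(s) match, so the closed form is consistent.

Yes, the closed form is correct.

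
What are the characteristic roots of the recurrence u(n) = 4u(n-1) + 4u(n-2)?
Substitute u(n) = rⁿ and divide through by rⁿ⁻²: r² - 4r - 4 = 0
Discriminant: 4² + 4·4 = 32, not a perfect square, so by the quadratic formula r = (4 ± √32)/2.
General solution: u(n) = A·r₁ⁿ + B·r₂ⁿ where r₁,r₂ = (4 ± √32)/2

Characteristic: r² - 4r - 4 = 0, Roots: r = (4 ± √32)/2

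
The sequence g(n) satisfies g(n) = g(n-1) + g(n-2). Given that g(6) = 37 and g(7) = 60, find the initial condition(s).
Work backwards using g(k) = g(k+2) - g(k+1):
g(5) = g(7) - g(6) = 60 - 37 = 23
g(4) = g(6) - g(5) = 37 - 23 = 14
g(3) = g(5) - g(4) = 23 - 14 = 9
g(2) = g(4) - g(3) = 14 - 9 = 5
g(1) = g(3) - g(2) = 9 - 5 = 4
g(0) = g(2) - g(1) = 5 - 4 = 1

g(0) = 1, g(1) = 4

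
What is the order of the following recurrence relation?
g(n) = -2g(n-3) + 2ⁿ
The order is the largest lag k for which g(n-k) appears. Here the deepest term is g(n-3) (the 2ⁿ term is non-homogeneous and does not affect the order), so the order is 3.

Order 3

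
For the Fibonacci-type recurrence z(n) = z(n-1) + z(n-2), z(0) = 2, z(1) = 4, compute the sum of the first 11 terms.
Computing the sequence terms: 2, 4, 6, 10, 16, 26, 42, 68, 110, 178, 288
Adding these values together:

750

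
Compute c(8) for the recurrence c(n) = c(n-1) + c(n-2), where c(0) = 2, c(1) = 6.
Computing the sequence terms:
2, 6, 8, 14, 22, 36, 58, 94, 152

152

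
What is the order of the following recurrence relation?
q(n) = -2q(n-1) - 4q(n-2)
The order is the largest lag k for which q(n-k) appears. Here the deepest term is q(n-2), so the order is 2.

Order 2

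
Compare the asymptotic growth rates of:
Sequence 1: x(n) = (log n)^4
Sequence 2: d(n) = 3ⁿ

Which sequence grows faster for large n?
Comparing growth rates:
Growth-rate hierarchy: log n ≺ any polynomial ≺ any exponential cⁿ (c>1) ≺ n! ≺ nⁿ.
exponential base 3 dominates polylogarithmic (log n)^4 asymptotically.

d(n) grows faster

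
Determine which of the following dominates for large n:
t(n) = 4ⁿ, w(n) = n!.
Comparing growth rates:
Growth-rate hierarchy: log n ≺ any polynomial ≺ any exponential cⁿ (c>1) ≺ n! ≺ nⁿ.
factorial dominates exponential base 4 asymptotically.

w(n) grows faster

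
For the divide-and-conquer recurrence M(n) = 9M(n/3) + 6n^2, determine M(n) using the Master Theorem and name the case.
Master Theorem template: M(n) = a·M(n/b) + f(n).
Here: a=9, b=3, f(n)=6n^2
Compute log_b(a) = log_3(9) = 2.
f(n) = 6n^2 = Θ(n^2). Case 2: M(n) = Θ(n^2 log n).

Case 2: M(n) = Θ(n^2 log n)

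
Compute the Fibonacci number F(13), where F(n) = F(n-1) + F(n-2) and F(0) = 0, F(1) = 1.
Computing the sequence terms:
0, 1, 1, 2, 3, 5, 8, 13, 21, 34, 55, 89, 144, 233

233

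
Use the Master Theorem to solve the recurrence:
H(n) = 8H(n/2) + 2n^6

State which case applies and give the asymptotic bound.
Master Theorem template: H(n) = a·H(n/b) + f(n).
Here: a=8, b=2, f(n)=2n^6
Compute log_b(a) = log_2(8) = 3.
f(n) = 2n^6 = Ω(n^(3+ε)) with ε = 3, and the regularity condition holds (a·f(n/b) = (a/b^6)·f(n) with a/b^6 = 2^-3 < 1). Case 3: H(n) = Θ(f(n)) = Θ(n^6).

Case 3: H(n) = Θ(n^6)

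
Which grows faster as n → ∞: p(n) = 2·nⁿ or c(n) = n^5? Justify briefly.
Comparing growth rates:
Growth-rate hierarchy: log n ≺ any polynomial ≺ any exponential cⁿ (c>1) ≺ n! ≺ nⁿ.
super-exponential nⁿ dominates polynomial degree 5 asymptotically.

p(n) grows faster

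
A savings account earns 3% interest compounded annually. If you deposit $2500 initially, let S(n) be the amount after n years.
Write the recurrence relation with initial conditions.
Each year the balance grows by 3%, i.e. is multiplied by 1 + 3/100 = 1.03, so S(n) = 1.03 × S(n-1). The initial deposit gives S(0) = 2500.
Unrolling gives the closed form S(n) = 2500 × (1.03)ⁿ.

S(n) = 1.03 × S(n-1), S(0) = 2500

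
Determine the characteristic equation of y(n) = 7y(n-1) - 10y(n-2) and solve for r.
Substitute y(n) = rⁿ and divide through by rⁿ⁻²: r² - 7r + 10 = 0
Factor: (r - 2)(r - 5) = 0, so r = 2, 5.
General solution: y(n) = A·2ⁿ + B·5ⁿ

Characteristic: r² - 7r + 10 = 0, Roots: r = 2, 5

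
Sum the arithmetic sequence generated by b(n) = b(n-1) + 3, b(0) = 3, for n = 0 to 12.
Computing the sequence terms: 3, 6, 9, 12, 15, 18, 21, 24, 27, 30, 33, 36, 39
Adding these values together:

273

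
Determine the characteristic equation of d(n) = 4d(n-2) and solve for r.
Substitute d(n) = rⁿ and divide through by rⁿ⁻²: r² - 4 = 0
Factor: (r - 2)(r + 2) = 0, so r = 2, -2.
General solution: d(n) = A·2ⁿ + B·(-2)ⁿ

Characteristic: r² - 4 = 0, Roots: r = 2, -2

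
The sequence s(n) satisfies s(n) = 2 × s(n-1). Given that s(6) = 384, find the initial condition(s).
In general s(n) = 2ⁿ · s(0). At n = 6: s(0) = s(6) / 2^6 = 384 / 64 = 6.

s(0) = 6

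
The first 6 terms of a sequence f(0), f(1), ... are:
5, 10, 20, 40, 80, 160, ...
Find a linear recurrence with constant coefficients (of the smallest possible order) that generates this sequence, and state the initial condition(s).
Look for the lowest-order linear relation among consecutive terms.
Observation: each term is 2× the previous.
Check at n=2: 2·10 = 20. ✓

f(n) = 2 × f(n-1), f(0) = 5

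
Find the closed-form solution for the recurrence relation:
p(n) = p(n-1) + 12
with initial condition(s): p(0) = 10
Recurrence: p(n) = p(n-1) + 12, initial: p(0) = 10.
Each step adds 12, so p(n) = p(0) + 12n = 12n + 10.

p(n) = 12n + 10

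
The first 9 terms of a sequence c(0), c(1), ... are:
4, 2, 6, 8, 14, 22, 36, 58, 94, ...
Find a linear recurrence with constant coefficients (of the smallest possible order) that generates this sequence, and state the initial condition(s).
Look for the lowest-order linear relation among consecutive terms.
Observation: c(n) - 1·c(n-1) - (1)·c(n-2) = 0 holds for the shown terms, and no order-1 relation c(n) = α·c(n-1) + β fits.
Check at n=3: 1·6 + (1)·2 = 8. ✓

c(n) = c(n-1) + c(n-2), c(0) = 4, c(1) = 2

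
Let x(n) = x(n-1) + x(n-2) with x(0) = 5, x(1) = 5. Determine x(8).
Computing the sequence terms:
5, 5, 10, 15, 25, 40, 65, 105, 170

170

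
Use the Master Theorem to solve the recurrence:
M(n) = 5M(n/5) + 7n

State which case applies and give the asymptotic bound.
Master Theorem template: M(n) = a·M(n/b) + f(n).
Here: a=5, b=5, f(n)=7n
Compute log_b(a) = log_5(5) = 1.
f(n) = 7n = Θ(n). Case 2: M(n) = Θ(n log n).

Case 2: M(n) = Θ(n log n)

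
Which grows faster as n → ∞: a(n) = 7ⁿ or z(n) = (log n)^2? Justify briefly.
Comparing growth rates:
Growth-rate hierarchy: log n ≺ any polynomial ≺ any exponential cⁿ (c>1) ≺ n! ≺ nⁿ.
exponential base 7 dominates polylogarithmic (log n)^2 asymptotically.

a(n) grows faster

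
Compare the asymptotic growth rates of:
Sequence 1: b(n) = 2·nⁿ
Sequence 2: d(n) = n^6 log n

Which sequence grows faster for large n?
Comparing growth rates:
Growth-rate hierarchy: log n ≺ any polynomial ≺ any exponential cⁿ (c>1) ≺ n! ≺ nⁿ.
super-exponential nⁿ dominates polynomial degree 6 (with log factor) asymptotically.

b(n) grows faster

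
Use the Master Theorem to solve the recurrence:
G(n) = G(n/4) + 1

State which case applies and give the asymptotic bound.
Master Theorem template: G(n) = a·G(n/b) + f(n).
Here: a=1, b=4, f(n)=1
Compute log_b(a) = log_4(1) = 0.
f(n) = 1 = Θ(1). Case 2: G(n) = Θ(log n).

Case 2: G(n) = Θ(log n)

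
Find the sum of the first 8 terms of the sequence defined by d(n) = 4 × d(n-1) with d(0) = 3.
Computing the sequence terms: 3, 12, 48, 192, 768, 3072, 12288, 49152
Adding these values together:

65535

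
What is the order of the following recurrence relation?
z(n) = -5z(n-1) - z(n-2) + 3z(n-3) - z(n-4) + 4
The order is the largest lag k for which z(n-k) appears. Here the deepest term is z(n-4) (the 4 term is non-homogeneous and does not affect the order), so the order is 4.

Order 4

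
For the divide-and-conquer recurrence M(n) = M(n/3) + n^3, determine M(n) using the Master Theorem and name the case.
Master Theorem template: M(n) = a·M(n/b) + f(n).
Here: a=1, b=3, f(n)=n^3
Compute log_b(a) = log_3(1) = 0.
f(n) = n^3 = Ω(n^(0+ε)) with ε = 3, and the regularity condition holds (a·f(n/b) = (a/b^3)·f(n) with a/b^3 = 3^-3 < 1). Case 3: M(n) = Θ(f(n)) = Θ(n^3).

Case 3: M(n) = Θ(n^3)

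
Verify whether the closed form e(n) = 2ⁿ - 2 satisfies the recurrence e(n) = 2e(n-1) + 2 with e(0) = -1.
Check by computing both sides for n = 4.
From the recurrence with e(0) = -1:
  e(0) = -1, e(1) = 0, e(2) = 2, e(3) = 6, e(4) = 14
  so the recurrence gives e(4) = 14.
From the proposed closed form e(n) = 2ⁿ - 2:
  e(4) = 14.
Both sides give 14 at n = 4, and the initial condition(s) match, so the closed form is consistent.

Yes, the closed form is correct.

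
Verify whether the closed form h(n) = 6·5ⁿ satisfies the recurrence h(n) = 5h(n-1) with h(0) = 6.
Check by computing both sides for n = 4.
From the recurrence with h(0) = 6:
  h(0) = 6, h(1) = 30, h(2) = 150, h(3) = 750, h(4) = 3750
  so the recurrence gives h(4) = 3750.
From the proposed closed form h(n) = 6·5ⁿ:
  h(4) = 3750.
Both sides give 3750 at n = 4, and the initial condition(s) match, so the closed form is consistent.

Yes, the closed form is correct.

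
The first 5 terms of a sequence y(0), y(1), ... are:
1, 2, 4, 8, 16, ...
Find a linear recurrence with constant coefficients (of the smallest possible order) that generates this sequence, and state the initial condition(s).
Look for the lowest-order linear relation among consecutive terms.
Observation: each term is 2× the previous.
Check at n=2: 2·2 = 4. ✓

y(n) = 2 × y(n-1), y(0) = 1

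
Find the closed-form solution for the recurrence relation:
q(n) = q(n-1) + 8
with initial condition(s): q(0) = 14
Recurrence: q(n) = q(n-1) + 8, initial: q(0) = 14.
Each step adds 8, so q(n) = q(0) + 8n = 8n + 14.

q(n) = 8n + 14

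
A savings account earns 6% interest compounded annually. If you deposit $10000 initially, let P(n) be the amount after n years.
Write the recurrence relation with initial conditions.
Each year the balance grows by 6%, i.e. is multiplied by 1 + 6/100 = 1.06, so P(n) = 1.06 × P(n-1). The initial deposit gives P(0) = 10000.
Unrolling gives the closed form P(n) = 10000 × (1.06)ⁿ.

P(n) = 1.06 × P(n-1), P(0) = 10000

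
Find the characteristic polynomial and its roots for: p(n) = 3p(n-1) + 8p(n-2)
Substitute p(n) = rⁿ and divide through by rⁿ⁻²: r² - 3r - 8 = 0
Discriminant: 3² + 4·8 = 41, not a perfect square, so by the quadratic formula r = (3 ± √41)/2.
General solution: p(n) = A·r₁ⁿ + B·r₂ⁿ where r₁,r₂ = (3 ± √41)/2

Characteristic: r² - 3r - 8 = 0, Roots: r = (3 ± √41)/2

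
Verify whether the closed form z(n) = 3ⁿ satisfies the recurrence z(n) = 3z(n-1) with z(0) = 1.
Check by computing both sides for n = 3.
From the recurrence with z(0) = 1:
  z(0) = 1, z(1) = 3, z(2) = 9, z(3) = 27
  so the recurrence gives z(3) = 27.
From the proposed closed form z(n) = 3ⁿ:
  z(3) = 27.
Both sides give 27 at n = 3, and the initial condition(s) match, so the closed form is consistent.

Yes, the closed form is correct.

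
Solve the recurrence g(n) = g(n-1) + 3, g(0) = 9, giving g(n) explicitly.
Recurrence: g(n) = g(n-1) + 3, initial: g(0) = 9.
Each step adds 3, so g(n) = g(0) + 3n = 3n + 9.

g(n) = 3n + 9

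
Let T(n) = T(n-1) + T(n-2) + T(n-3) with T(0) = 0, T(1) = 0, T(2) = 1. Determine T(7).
Computing the sequence terms:
0, 0, 1, 1, 2, 4, 7, 13

13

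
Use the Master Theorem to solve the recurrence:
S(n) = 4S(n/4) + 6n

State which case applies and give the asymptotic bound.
Master Theorem template: S(n) = a·S(n/b) + f(n).
Here: a=4, b=4, f(n)=6n
Compute log_b(a) = log_4(4) = 1.
f(n) = 6n = Θ(n). Case 2: S(n) = Θ(n log n).

Case 2: S(n) = Θ(n log n)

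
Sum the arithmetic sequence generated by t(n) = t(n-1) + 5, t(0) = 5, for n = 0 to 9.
Computing the sequence terms: 5, 10, 15, 20, 25, 30, 35, 40, 45, 50
Adding these values together:

275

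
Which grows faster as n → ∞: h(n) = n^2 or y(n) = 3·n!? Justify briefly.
Comparing growth rates:
Growth-rate hierarchy: log n ≺ any polynomial ≺ any exponential cⁿ (c>1) ≺ n! ≺ nⁿ.
factorial dominates polynomial degree 2 asymptotically.

y(n) grows faster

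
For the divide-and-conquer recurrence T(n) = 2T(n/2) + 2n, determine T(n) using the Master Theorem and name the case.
Master Theorem template: T(n) = a·T(n/b) + f(n).
Here: a=2, b=2, f(n)=2n
Compute log_b(a) = log_2(2) = 1.
f(n) = 2n = Θ(n). Case 2: T(n) = Θ(n log n).

Case 2: T(n) = Θ(n log n)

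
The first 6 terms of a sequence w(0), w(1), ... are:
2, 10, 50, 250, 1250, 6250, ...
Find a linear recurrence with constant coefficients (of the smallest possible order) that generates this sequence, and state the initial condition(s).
Look for the lowest-order linear relation among consecutive terms.
Observation: each term is 5× the previous.
Check at n=2: 5·10 = 50. ✓

w(n) = 5 × w(n-1), w(0) = 2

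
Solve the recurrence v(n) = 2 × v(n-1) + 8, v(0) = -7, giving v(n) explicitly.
Recurrence: v(n) = 2 × v(n-1) + 8, initial: v(0) = -7.
Try v(n) = A·2ⁿ + C. Substituting: A·2ⁿ + C = 2(A·2ⁿ⁻¹ + C) + 8 = A·2ⁿ + 2C + 8, so C = 2C + 8, giving C = -8. Then v(0) = A - 8 = -7 gives A = 1.

v(n) = 2ⁿ - 8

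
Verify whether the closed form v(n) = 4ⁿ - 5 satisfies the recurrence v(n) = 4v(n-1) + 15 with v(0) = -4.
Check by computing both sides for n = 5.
From the recurrence with v(0) = -4:
  v(0) = -4, v(1) = -1, v(2) = 11, v(3) = 59, v(4) = 251, v(5) = 1019
  so the recurrence gives v(5) = 1019.
From the proposed closed form v(n) = 4ⁿ - 5:
  v(5) = 1019.
Both sides give 1019 at n = 5, and the initial condition(s) match, so the closed form is consistent.

Yes, the closed form is correct.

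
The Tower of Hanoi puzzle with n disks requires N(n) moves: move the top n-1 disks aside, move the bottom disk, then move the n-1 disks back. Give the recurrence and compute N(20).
Moving n disks = move the top n-1 disks aside (N(n-1) moves) + move the largest disk (1 move) + move the n-1 disks back on top (N(n-1) moves), so N(n) = 2N(n-1) + 1, with N(1) = 1 (a single disk takes one move).
First terms: 1, 3, 7, 15, 31, 63, … — each is one less than a power of 2. Indeed N(n) + 1 = 2(N(n-1) + 1) with N(1) + 1 = 2, so N(n) + 1 = 2ⁿ and N(n) = 2ⁿ - 1.
Hence N(20) = 2^20 - 1 = 1048576 - 1 = 1048575.

N(n) = 2N(n-1) + 1, N(1) = 1; N(20) = 1048575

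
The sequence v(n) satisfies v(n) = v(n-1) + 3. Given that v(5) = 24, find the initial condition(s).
v(5) = v(0) + 5·3, so v(0) = 24 - 15 = 9.

v(0) = 9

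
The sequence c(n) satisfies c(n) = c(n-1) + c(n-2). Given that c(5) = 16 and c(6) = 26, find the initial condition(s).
Work backwards using c(k) = c(k+2) - c(k+1):
c(4) = c(6) - c(5) = 26 - 16 = 10
c(3) = c(5) - c(4) = 16 - 10 = 6
c(2) = c(4) - c(3) = 10 - 6 = 4
c(1) = c(3) - c(2) = 6 - 4 = 2
c(0) = c(2) - c(1) = 4 - 2 = 2

c(0) = 2, c(1) = 2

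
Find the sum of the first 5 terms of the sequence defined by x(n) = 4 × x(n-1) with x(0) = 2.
Computing the sequence terms: 2, 8, 32, 128, 512
Adding these values together:

682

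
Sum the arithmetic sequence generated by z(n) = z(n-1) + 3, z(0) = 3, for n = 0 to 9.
Computing the sequence terms: 3, 6, 9, 12, 15, 18, 21, 24, 27, 30
Adding these values together:

165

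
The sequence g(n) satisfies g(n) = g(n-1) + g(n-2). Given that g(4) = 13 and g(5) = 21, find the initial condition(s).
Work backwards using g(k) = g(k+2) - g(k+1):
g(3) = g(5) - g(4) = 21 - 13 = 8
g(2) = g(4) - g(3) = 13 - 8 = 5
g(1) = g(3) - g(2) = 8 - 5 = 3
g(0) = g(2) - g(1) = 5 - 3 = 2

g(0) = 2, g(1) = 3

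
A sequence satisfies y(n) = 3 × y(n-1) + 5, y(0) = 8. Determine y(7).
Computing step by step:
y(0) = 8
y(1) = 3 × 8 + 5 = 29
y(2) = 3 × 29 + 5 = 92
y(3) = 3 × 92 + 5 = 281
y(4) = 3 × 281 + 5 = 848
y(5) = 3 × 848 + 5 = 2549
y(6) = 3 × 2549 + 5 = 7652
y(7) = 3 × 7652 + 5 = 22961

22961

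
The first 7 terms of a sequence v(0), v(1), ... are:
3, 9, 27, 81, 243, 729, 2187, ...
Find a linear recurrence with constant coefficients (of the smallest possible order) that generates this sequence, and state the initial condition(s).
Look for the lowest-order linear relation among consecutive terms.
Observation: each term is 3× the previous.
Check at n=2: 3·9 = 27. ✓

v(n) = 3 × v(n-1), v(0) = 3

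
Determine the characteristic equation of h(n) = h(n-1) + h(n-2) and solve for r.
Substitute h(n) = rⁿ and divide through by rⁿ⁻²: r² - r - 1 = 0
Discriminant: 1² + 4·1 = 5, not a perfect square, so by the quadratic formula r = (1 ± √5)/2.
General solution: h(n) = A·r₁ⁿ + B·r₂ⁿ where r₁,r₂ = (1 ± √5)/2

Characteristic: r² - r - 1 = 0, Roots: r = (1 ± √5)/2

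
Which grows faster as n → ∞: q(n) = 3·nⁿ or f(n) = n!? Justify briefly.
Comparing growth rates:
Growth-rate hierarchy: log n ≺ any polynomial ≺ any exponential cⁿ (c>1) ≺ n! ≺ nⁿ.
super-exponential nⁿ dominates factorial asymptotically.

q(n) grows faster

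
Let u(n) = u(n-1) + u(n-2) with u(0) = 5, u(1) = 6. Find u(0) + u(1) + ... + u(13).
Computing the sequence terms: 5, 6, 11, 17, 28, 45, 73, 118, 191, 309, 500, 809, 1309, 2118
Adding these values together:

5539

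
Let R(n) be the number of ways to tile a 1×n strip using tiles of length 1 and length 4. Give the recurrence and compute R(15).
Condition on the last tile: it has length 1 (leaving a 1×(n-1) strip) or length 4 (leaving a 1×(n-4) strip), so R(n) = R(n-1) + R(n-4) (order-4 linear recurrence).
For 0 ≤ i < 4 only unit tiles fit, so R(i) = 1.
Iterating the recurrence: R(4) = 2, R(5) = 3, R(6) = 4, R(7) = 5, R(8) = 7, R(9) = 10, R(10) = 14, R(11) = 19, R(12) = 26, R(13) = 36, R(14) = 50, R(15) = 69.

R(n) = R(n-1) + R(n-4), with R(i) = 1 for 0 ≤ i < 4; R(15) = 69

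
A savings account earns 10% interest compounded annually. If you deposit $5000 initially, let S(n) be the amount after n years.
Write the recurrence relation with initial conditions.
Each year the balance grows by 10%, i.e. is multiplied by 1 + 10/100 = 1.1, so S(n) = 1.1 × S(n-1). The initial deposit gives S(0) = 5000.
Unrolling gives the closed form S(n) = 5000 × (1.1)ⁿ.

S(n) = 1.1 × S(n-1), S(0) = 5000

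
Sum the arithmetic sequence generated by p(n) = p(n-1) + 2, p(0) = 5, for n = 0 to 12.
Computing the sequence terms: 5, 7, 9, 11, 13, 15, 17, 19, 21, 23, 25, 27, 29
Adding these values together:

221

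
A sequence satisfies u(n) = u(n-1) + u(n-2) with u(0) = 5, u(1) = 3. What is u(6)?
Computing the sequence terms:
5, 3, 8, 11, 19, 30, 49

49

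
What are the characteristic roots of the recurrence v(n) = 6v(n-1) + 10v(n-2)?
Substitute v(n) = rⁿ and divide through by rⁿ⁻²: r² - 6r - 10 = 0
Discriminant: 6² + 4·10 = 76, not a perfect square, so by the quadratic formula r = (6 ± √76)/2.
General solution: v(n) = A·r₁ⁿ + B·r₂ⁿ where r₁,r₂ = (6 ± √76)/2

Characteristic: r² - 6r - 10 = 0, Roots: r = (6 ± √76)/2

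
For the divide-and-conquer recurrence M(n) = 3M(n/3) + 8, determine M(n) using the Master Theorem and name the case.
Master Theorem template: M(n) = a·M(n/b) + f(n).
Here: a=3, b=3, f(n)=8
Compute log_b(a) = log_3(3) = 1.
f(n) = 8 = O(n^(1-ε)) with ε = 1. Case 1: M(n) = Θ(n^log_b(a)) = Θ(n).

Case 1: M(n) = Θ(n)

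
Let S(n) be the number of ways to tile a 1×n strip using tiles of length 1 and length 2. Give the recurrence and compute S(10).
Condition on the last tile: it has length 1 (leaving a 1×(n-1) strip) or length 2 (leaving a 1×(n-2) strip), so S(n) = S(n-1) + S(n-2) (order-2 linear recurrence).
For 0 ≤ i < 2 only unit tiles fit, so S(i) = 1.
Iterating the recurrence: S(2) = 2, S(3) = 3, S(4) = 5, S(5) = 8, S(6) = 13, S(7) = 21, S(8) = 34, S(9) = 55, S(10) = 89.

S(n) = S(n-1) + S(n-2), with S(i) = 1 for 0 ≤ i < 2; S(10) = 89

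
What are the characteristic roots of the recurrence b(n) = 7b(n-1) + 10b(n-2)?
Substitute b(n) = rⁿ and divide through by rⁿ⁻²: r² - 7r - 10 = 0
Discriminant: 7² + 4·10 = 89, not a perfect square, so by the quadratic formula r = (7 ± √89)/2.
General solution: b(n) = A·r₁ⁿ + B·r₂ⁿ where r₁,r₂ = (7 ± √89)/2

Characteristic: r² - 7r - 10 = 0, Roots: r = (7 ± √89)/2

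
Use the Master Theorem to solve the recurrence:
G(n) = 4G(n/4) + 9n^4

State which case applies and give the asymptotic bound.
Master Theorem template: G(n) = a·G(n/b) + f(n).
Here: a=4, b=4, f(n)=9n^4
Compute log_b(a) = log_4(4) = 1.
f(n) = 9n^4 = Ω(n^(1+ε)) with ε = 3, and the regularity condition holds (a·f(n/b) = (a/b^4)·f(n) with a/b^4 = 4^-3 < 1). Case 3: G(n) = Θ(f(n)) = Θ(n^4).

Case 3: G(n) = Θ(n^4)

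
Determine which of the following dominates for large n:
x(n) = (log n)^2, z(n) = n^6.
Comparing growth rates:
Growth-rate hierarchy: log n ≺ any polynomial ≺ any exponential cⁿ (c>1) ≺ n! ≺ nⁿ.
polynomial degree 6 dominates polylogarithmic (log n)^2 asymptotically.

z(n) grows faster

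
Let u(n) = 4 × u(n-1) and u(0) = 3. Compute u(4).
Computing step by step:
u(0) = 3
u(1) = 4 × 3 = 12
u(2) = 4 × 12 = 48
u(3) = 4 × 48 = 192
u(4) = 4 × 192 = 768

768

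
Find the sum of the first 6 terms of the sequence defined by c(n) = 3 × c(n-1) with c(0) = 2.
Computing the sequence terms: 2, 6, 18, 54, 162, 486
Adding these values together:

728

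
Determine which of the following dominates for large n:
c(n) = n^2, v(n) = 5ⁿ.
Comparing growth rates:
Growth-rate hierarchy: log n ≺ any polynomial ≺ any exponential cⁿ (c>1) ≺ n! ≺ nⁿ.
exponential base 5 dominates polynomial degree 2 asymptotically.

v(n) grows faster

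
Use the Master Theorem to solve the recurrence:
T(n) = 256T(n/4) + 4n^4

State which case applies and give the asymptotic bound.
Master Theorem template: T(n) = a·T(n/b) + f(n).
Here: a=256, b=4, f(n)=4n^4
Compute log_b(a) = log_4(256) = 4.
f(n) = 4n^4 = Θ(n^4). Case 2: T(n) = Θ(n^4 log n).

Case 2: T(n) = Θ(n^4 log n)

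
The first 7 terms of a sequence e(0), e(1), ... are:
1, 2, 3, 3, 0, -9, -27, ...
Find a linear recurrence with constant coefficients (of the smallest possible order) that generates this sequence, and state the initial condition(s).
Look for the lowest-order linear relation among consecutive terms.
Observation: e(n) - 3·e(n-1) - (-3)·e(n-2) = 0 holds for the shown terms, and no order-1 relation e(n) = α·e(n-1) + β fits.
Check at n=3: 3·3 + (-3)·2 = 3. ✓

e(n) = 3e(n-1) - 3e(n-2), e(0) = 1, e(1) = 2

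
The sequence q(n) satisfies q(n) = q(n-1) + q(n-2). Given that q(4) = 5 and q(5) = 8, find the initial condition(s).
Work backwards using q(k) = q(k+2) - q(k+1):
q(3) = q(5) - q(4) = 8 - 5 = 3
q(2) = q(4) - q(3) = 5 - 3 = 2
q(1) = q(3) - q(2) = 3 - 2 = 1
q(0) = q(2) - q(1) = 2 - 1 = 1

q(0) = 1, q(1) = 1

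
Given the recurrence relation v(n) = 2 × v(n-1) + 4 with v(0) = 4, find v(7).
Computing step by step:
v(0) = 4
v(1) = 2 × 4 + 4 = 12
v(2) = 2 × 12 + 4 = 28
v(3) = 2 × 28 + 4 = 60
v(4) = 2 × 60 + 4 = 124
v(5) = 2 × 124 + 4 = 252
v(6) = 2 × 252 + 4 = 508
v(7) = 2 × 508 + 4 = 1020

1020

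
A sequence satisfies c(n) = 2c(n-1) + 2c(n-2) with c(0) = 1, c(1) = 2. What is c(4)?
Computing the sequence terms:
1, 2, 6, 16, 44

44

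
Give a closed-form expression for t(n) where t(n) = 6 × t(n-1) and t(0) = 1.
Recurrence: t(n) = 6 × t(n-1), initial: t(0) = 1.
Each term is 6 times the previous, so this is geometric with ratio 6. After n steps: t(n) = t(0)·6ⁿ = 6ⁿ.

t(n) = 6ⁿ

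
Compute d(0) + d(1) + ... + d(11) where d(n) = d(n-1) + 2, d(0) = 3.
Computing the sequence terms: 3, 5, 7, 9, 11, 13, 15, 17, 19, 21, 23, 25
Adding these values together:

168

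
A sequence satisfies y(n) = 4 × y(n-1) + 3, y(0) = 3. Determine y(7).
Computing step by step:
y(0) = 3
y(1) = 4 × 3 + 3 = 15
y(2) = 4 × 15 + 3 = 63
y(3) = 4 × 63 + 3 = 255
y(4) = 4 × 255 + 3 = 1023
y(5) = 4 × 1023 + 3 = 4095
y(6) = 4 × 4095 + 3 = 16383
y(7) = 4 × 16383 + 3 = 65535

65535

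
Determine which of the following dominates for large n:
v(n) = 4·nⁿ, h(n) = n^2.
Comparing growth rates:
Growth-rate hierarchy: log n ≺ any polynomial ≺ any exponential cⁿ (c>1) ≺ n! ≺ nⁿ.
super-exponential nⁿ dominates polynomial degree 2 asymptotically.

v(n) grows faster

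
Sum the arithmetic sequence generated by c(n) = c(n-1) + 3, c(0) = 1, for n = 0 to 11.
Computing the sequence terms: 1, 4, 7, 10, 13, 16, 19, 22, 25, 28, 31, 34
Adding these values together:

210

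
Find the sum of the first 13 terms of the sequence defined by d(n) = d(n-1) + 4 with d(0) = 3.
Computing the sequence terms: 3, 7, 11, 15, 19, 23, 27, 31, 35, 39, 43, 47, 51
Adding these values together:

351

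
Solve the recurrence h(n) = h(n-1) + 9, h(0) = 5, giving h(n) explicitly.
Recurrence: h(n) = h(n-1) + 9, initial: h(0) = 5.
Each step adds 9, so h(n) = h(0) + 9n = 9n + 5.

h(n) = 9n + 5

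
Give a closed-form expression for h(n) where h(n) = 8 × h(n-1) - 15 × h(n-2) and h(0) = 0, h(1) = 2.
Recurrence: h(n) = 8 × h(n-1) - 15 × h(n-2), initial: h(0) = 0, h(1) = 2.
Characteristic equation: r² - 8r + 15 = 0, which factors as (r - 5)(r - 3) = 0, so r = 5, 3. General solution h(n) = A·5ⁿ + B·3ⁿ. From h(0) = 0: A + B = 0. From h(1) = 2: 5A + 3B = 2. Solving gives A = 1, B = -1.

h(n) = 5ⁿ - 3ⁿ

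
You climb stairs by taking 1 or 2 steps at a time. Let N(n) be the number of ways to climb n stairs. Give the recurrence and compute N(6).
Condition on the size of the last step (1 to 2): before it there were n-1, …, n-2 stairs climbed, and these cases are disjoint, so N(n) = N(n-1) + N(n-2) (Fibonacci-type sequence).
Initial conditions by direct count (compositions of i into parts ≤ 2): N(1) = 1; N(2) = 2.
Iterating the recurrence: N(3) = 3, N(4) = 5, N(5) = 8, N(6) = 13.

N(n) = N(n-1) + N(n-2), N(1) = 1, N(2) = 2; N(6) = 13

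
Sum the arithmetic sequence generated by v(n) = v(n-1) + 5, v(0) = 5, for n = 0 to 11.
Computing the sequence terms: 5, 10, 15, 20, 25, 30, 35, 40, 45, 50, 55, 60
Adding these values together:

390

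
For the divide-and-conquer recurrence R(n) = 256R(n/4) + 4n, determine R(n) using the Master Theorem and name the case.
Master Theorem template: R(n) = a·R(n/b) + f(n).
Here: a=256, b=4, f(n)=4n
Compute log_b(a) = log_4(256) = 4.
f(n) = 4n = O(n^(4-ε)) with ε = 3. Case 1: R(n) = Θ(n^log_b(a)) = Θ(n^4).

Case 1: R(n) = Θ(n^4)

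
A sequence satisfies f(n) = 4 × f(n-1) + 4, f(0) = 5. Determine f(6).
Computing step by step:
f(0) = 5
f(1) = 4 × 5 + 4 = 24
f(2) = 4 × 24 + 4 = 100
f(3) = 4 × 100 + 4 = 404
f(4) = 4 × 404 + 4 = 1620
f(5) = 4 × 1620 + 4 = 6484
f(6) = 4 × 6484 + 4 = 25940

25940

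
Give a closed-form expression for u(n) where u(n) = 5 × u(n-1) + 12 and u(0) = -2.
Recurrence: u(n) = 5 × u(n-1) + 12, initial: u(0) = -2.
Try u(n) = A·5ⁿ + C. Substituting: A·5ⁿ + C = 5(A·5ⁿ⁻¹ + C) + 12 = A·5ⁿ + 5C + 12, so C = 5C + 12, giving C = -3. Then u(0) = A - 3 = -2 gives A = 1.

u(n) = 5ⁿ - 3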